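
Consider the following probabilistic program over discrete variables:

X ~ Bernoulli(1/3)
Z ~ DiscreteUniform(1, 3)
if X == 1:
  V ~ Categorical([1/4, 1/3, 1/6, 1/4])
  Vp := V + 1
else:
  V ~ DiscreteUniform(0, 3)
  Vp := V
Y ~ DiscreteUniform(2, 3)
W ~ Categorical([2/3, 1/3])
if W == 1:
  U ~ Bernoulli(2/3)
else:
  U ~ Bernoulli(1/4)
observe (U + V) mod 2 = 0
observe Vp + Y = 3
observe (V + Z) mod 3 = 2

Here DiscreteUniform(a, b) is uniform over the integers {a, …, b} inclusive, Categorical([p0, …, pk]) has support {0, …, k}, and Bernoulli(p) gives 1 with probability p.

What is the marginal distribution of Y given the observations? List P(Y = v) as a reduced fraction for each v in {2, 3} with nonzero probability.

Enumerate traces; 6 have nonzero weight after conditioning:
  (X=0, Z=1, V=1, Y=2, W=0, U=1) weight 1/216
  (X=0, Z=1, V=1, Y=2, W=1, U=1) weight 1/162
  (X=0, Z=2, V=0, Y=3, W=0, U=0) weight 1/72
  (X=0, Z=2, V=0, Y=3, W=1, U=0) weight 1/324
  (X=1, Z=2, V=0, Y=2, W=0, U=0) weight 1/144
  (X=1, Z=2, V=0, Y=2, W=1, U=0) weight 1/648
Group by Y:
  weight(Y=2) = 25/1296
  weight(Y=3) = 11/648
Total weight = 25/1296 + 11/648 = 47/1296
P(Y=2 | obs) = 25/1296 / 47/1296 = 25/47
P(Y=3 | obs) = 11/648 / 47/1296 = 22/47

P(Y=2) = 25/47, P(Y=3) = 22/47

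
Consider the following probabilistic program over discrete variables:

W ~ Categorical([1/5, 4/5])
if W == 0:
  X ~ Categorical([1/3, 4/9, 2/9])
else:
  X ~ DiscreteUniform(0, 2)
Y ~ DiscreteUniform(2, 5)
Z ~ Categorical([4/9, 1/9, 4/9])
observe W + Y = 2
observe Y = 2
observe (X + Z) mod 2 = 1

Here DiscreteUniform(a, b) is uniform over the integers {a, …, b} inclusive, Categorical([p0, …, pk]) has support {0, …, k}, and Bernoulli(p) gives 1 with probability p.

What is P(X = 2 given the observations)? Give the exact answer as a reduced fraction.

Enumerate traces; 4 have nonzero weight after conditioning:
  (W=0, X=0, Y=2, Z=1) weight 1/540
  (W=0, X=1, Y=2, Z=0) weight 4/405
  (W=0, X=1, Y=2, Z=2) weight 4/405
  (W=0, X=2, Y=2, Z=1) weight 1/810
Group by X:
  weight(X=0) = 1/540
  weight(X=1) = 8/405
  weight(X=2) = 1/810
Total weight = 1/540 + 8/405 + 1/810 = 37/1620
P(X=0 | obs) = 1/540 / 37/1620 = 3/37
P(X=1 | obs) = 8/405 / 37/1620 = 32/37
P(X=2 | obs) = 1/810 / 37/1620 = 2/37

P(X = 2 | obs) = 2/37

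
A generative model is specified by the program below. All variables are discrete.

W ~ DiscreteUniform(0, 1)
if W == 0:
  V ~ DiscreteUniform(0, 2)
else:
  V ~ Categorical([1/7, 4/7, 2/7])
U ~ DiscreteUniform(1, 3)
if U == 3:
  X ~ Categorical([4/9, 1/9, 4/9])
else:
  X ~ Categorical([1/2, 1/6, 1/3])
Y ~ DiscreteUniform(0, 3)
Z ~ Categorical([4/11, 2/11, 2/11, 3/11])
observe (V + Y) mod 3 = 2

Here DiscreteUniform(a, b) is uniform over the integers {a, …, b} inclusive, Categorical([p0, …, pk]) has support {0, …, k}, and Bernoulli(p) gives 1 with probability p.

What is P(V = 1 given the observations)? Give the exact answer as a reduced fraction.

Enumerate traces; 288 have nonzero weight after conditioning:
  (W=0, V=0, U=1, X=0, Y=2, Z=0) weight 1/396
  (W=0, V=0, U=1, X=0, Y=2, Z=1) weight 1/792
  (W=0, V=0, U=1, X=0, Y=2, Z=2) weight 1/792
  (W=0, V=0, U=1, X=0, Y=2, Z=3) weight 1/528
  (W=0, V=0, U=1, X=1, Y=2, Z=0) weight 1/1188
  (W=0, V=0, U=1, X=1, Y=2, Z=1) weight 1/2376
  (W=0, V=0, U=1, X=1, Y=2, Z=2) weight 1/2376
  (W=0, V=0, U=1, X=1, Y=2, Z=3) weight 1/1584
  (W=0, V=1, U=1, X=0, Y=1, Z=0) weight 1/396
  (W=0, V=2, U=1, X=0, Y=0, Z=0) weight 1/396
  … 278 more
Group by V:
  weight(V=0) = 5/84
  weight(V=1) = 19/168
  weight(V=2) = 13/84
Total weight = 5/84 + 19/168 + 13/84 = 55/168
P(V=0 | obs) = 5/84 / 55/168 = 2/11
P(V=1 | obs) = 19/168 / 55/168 = 19/55
P(V=2 | obs) = 13/84 / 55/168 = 26/55

P(V = 1 | obs) = 19/55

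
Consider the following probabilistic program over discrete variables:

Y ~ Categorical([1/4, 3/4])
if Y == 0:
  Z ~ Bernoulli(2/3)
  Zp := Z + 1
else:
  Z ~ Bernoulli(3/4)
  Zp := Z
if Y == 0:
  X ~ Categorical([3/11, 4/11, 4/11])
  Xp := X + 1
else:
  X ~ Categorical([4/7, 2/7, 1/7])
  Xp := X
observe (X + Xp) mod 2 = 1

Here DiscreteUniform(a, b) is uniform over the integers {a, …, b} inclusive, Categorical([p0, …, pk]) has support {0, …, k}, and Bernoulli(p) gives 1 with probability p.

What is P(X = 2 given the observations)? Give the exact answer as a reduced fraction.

Enumerate traces; 6 have nonzero weight after conditioning:
  (Y=0, Z=0, X=0) weight 1/44
  (Y=0, Z=0, X=1) weight 1/33
  (Y=0, Z=0, X=2) weight 1/33
  (Y=0, Z=1, X=0) weight 1/22
  (Y=0, Z=1, X=1) weight 2/33
  (Y=0, Z=1, X=2) weight 2/33
Group by X:
  weight(X=0) = 3/44
  weight(X=1) = 1/11
  weight(X=2) = 1/11
Total weight = 3/44 + 1/11 + 1/11 = 1/4
P(X=0 | obs) = 3/44 / 1/4 = 3/11
P(X=1 | obs) = 1/11 / 1/4 = 4/11
P(X=2 | obs) = 1/11 / 1/4 = 4/11

P(X = 2 | obs) = 4/11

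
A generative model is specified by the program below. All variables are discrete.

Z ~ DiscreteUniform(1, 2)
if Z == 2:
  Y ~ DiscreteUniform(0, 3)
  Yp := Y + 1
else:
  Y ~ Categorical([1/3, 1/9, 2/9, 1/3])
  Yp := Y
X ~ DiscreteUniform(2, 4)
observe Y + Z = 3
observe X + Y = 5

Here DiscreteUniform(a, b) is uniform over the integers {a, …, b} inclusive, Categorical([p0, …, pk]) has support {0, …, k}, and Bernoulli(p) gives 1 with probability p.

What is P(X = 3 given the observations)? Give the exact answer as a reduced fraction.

P(X = 3 | obs) = 8/17

Enumerate traces; 2 have nonzero weight after conditioning:
  (Z=1, Y=2, X=3) weight 1/27
  (Z=2, Y=1, X=4) weight 1/24
Group by X:
  weight(X=3) = 1/27
  weight(X=4) = 1/24
Total weight = 1/27 + 1/24 = 17/216
P(X=3 | obs) = 1/27 / 17/216 = 8/17
P(X=4 | obs) = 1/24 / 17/216 = 9/17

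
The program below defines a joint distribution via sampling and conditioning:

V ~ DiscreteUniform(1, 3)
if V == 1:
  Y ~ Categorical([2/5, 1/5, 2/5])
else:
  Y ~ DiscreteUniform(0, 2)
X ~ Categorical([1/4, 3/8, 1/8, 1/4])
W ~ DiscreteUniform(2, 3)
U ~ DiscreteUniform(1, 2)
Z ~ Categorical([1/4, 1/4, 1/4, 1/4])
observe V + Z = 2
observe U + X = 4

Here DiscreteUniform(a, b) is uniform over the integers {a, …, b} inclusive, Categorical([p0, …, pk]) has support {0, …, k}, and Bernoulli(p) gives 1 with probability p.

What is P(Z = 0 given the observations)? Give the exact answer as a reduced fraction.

Enumerate traces; 24 have nonzero weight after conditioning:
  (V=1, Y=0, X=2, W=2, U=2, Z=1) weight 1/960
  (V=1, Y=0, X=2, W=3, U=2, Z=1) weight 1/960
  (V=1, Y=0, X=3, W=2, U=1, Z=1) weight 1/480
  (V=1, Y=0, X=3, W=3, U=1, Z=1) weight 1/480
  (V=1, Y=1, X=2, W=2, U=2, Z=1) weight 1/1920
  (V=1, Y=1, X=2, W=3, U=2, Z=1) weight 1/1920
  (V=1, Y=1, X=3, W=2, U=1, Z=1) weight 1/960
  (V=1, Y=1, X=3, W=3, U=1, Z=1) weight 1/960
  (V=2, Y=0, X=2, W=2, U=2, Z=0) weight 1/1152
  … 15 more
Group by Z:
  weight(Z=0) = 1/64
  weight(Z=1) = 1/64
Total weight = 1/64 + 1/64 = 1/32
P(Z=0 | obs) = 1/64 / 1/32 = 1/2
P(Z=1 | obs) = 1/64 / 1/32 = 1/2

P(Z = 0 | obs) = 1/2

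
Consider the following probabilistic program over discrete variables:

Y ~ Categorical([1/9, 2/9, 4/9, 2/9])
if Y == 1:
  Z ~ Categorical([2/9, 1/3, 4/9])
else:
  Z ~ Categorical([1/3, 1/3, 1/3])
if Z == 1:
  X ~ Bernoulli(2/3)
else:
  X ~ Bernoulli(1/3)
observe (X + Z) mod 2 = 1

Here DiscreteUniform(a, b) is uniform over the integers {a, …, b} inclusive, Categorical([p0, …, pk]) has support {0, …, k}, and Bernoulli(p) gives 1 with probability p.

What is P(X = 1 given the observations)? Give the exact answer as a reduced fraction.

P(X = 1 | obs) = 2/3

Enumerate traces; 12 have nonzero weight after conditioning:
  (Y=0, Z=0, X=1) weight 1/81
  (Y=0, Z=1, X=0) weight 1/81
  (Y=0, Z=2, X=1) weight 1/81
  (Y=1, Z=0, X=1) weight 4/243
  (Y=1, Z=1, X=0) weight 2/81
  (Y=1, Z=2, X=1) weight 8/243
  (Y=2, Z=0, X=1) weight 4/81
  (Y=2, Z=1, X=0) weight 4/81
  … 4 more
Group by X:
  weight(X=0) = 1/9
  weight(X=1) = 2/9
Total weight = 1/9 + 2/9 = 1/3
P(X=0 | obs) = 1/9 / 1/3 = 1/3
P(X=1 | obs) = 2/9 / 1/3 = 2/3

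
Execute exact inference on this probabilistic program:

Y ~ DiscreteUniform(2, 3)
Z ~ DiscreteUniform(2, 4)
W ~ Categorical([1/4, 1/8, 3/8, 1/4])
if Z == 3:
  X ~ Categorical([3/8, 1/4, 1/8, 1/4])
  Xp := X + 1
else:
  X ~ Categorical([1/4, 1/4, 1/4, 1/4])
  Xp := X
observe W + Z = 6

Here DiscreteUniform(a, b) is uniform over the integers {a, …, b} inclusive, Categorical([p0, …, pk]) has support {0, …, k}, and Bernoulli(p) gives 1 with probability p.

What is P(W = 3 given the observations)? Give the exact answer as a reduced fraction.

P(W = 3 | obs) = 2/5

Enumerate traces; 16 have nonzero weight after conditioning:
  (Y=2, Z=3, W=3, X=0) weight 1/64
  (Y=2, Z=3, W=3, X=1) weight 1/96
  (Y=2, Z=3, W=3, X=2) weight 1/192
  (Y=2, Z=3, W=3, X=3) weight 1/96
  (Y=2, Z=4, W=2, X=0) weight 1/64
  (Y=2, Z=4, W=2, X=1) weight 1/64
  (Y=2, Z=4, W=2, X=2) weight 1/64
  (Y=2, Z=4, W=2, X=3) weight 1/64
  … 8 more
Group by W:
  weight(W=2) = 1/8
  weight(W=3) = 1/12
Total weight = 1/8 + 1/12 = 5/24
P(W=2 | obs) = 1/8 / 5/24 = 3/5
P(W=3 | obs) = 1/12 / 5/24 = 2/5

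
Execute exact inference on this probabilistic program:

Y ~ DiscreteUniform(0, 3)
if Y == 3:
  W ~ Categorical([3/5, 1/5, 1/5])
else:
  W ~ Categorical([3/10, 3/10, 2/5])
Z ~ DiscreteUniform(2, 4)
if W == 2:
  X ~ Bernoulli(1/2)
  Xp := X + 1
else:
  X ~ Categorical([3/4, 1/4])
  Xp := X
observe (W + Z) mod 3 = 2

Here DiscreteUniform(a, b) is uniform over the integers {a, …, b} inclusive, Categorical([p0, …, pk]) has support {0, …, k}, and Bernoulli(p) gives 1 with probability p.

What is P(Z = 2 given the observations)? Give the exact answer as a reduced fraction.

Enumerate traces; 24 have nonzero weight after conditioning:
  (Y=0, W=0, Z=2, X=0) weight 3/160
  (Y=0, W=0, Z=2, X=1) weight 1/160
  (Y=0, W=1, Z=4, X=0) weight 3/160
  (Y=0, W=1, Z=4, X=1) weight 1/160
  (Y=0, W=2, Z=3, X=0) weight 1/60
  (Y=0, W=2, Z=3, X=1) weight 1/60
  (Y=1, W=0, Z=2, X=0) weight 3/160
  (Y=1, W=0, Z=2, X=1) weight 1/160
  … 16 more
Group by Z:
  weight(Z=2) = 1/8
  weight(Z=3) = 7/60
  weight(Z=4) = 11/120
Total weight = 1/8 + 7/60 + 11/120 = 1/3
P(Z=2 | obs) = 1/8 / 1/3 = 3/8
P(Z=3 | obs) = 7/60 / 1/3 = 7/20
P(Z=4 | obs) = 11/120 / 1/3 = 11/40

P(Z = 2 | obs) = 3/8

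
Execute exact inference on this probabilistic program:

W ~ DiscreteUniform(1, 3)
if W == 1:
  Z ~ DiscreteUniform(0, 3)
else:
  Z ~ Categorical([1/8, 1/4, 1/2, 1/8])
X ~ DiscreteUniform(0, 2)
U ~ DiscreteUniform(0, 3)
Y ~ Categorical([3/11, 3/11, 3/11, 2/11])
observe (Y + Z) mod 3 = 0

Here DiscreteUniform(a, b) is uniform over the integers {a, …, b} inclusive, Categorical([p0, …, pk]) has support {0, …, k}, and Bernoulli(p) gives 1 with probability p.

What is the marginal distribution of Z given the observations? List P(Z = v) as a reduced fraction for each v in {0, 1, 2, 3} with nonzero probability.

P(Z=0) = 5/22, P(Z=1) = 9/44, P(Z=2) = 15/44, P(Z=3) = 5/22

Enumerate traces; 216 have nonzero weight after conditioning:
  (W=1, Z=0, X=0, U=0, Y=0) weight 1/528
  (W=1, Z=0, X=0, U=0, Y=3) weight 1/792
  (W=1, Z=0, X=0, U=1, Y=0) weight 1/528
  (W=1, Z=0, X=0, U=1, Y=3) weight 1/792
  (W=1, Z=0, X=0, U=2, Y=0) weight 1/528
  (W=1, Z=0, X=0, U=2, Y=3) weight 1/792
  (W=1, Z=0, X=0, U=3, Y=0) weight 1/528
  (W=1, Z=0, X=0, U=3, Y=3) weight 1/792
  (W=1, Z=1, X=0, U=0, Y=2) weight 1/528
  (W=1, Z=2, X=0, U=0, Y=1) weight 1/528
  … 206 more
Group by Z:
  weight(Z=0) = 5/66
  weight(Z=1) = 3/44
  weight(Z=2) = 5/44
  weight(Z=3) = 5/66
Total weight = 5/66 + 3/44 + 5/44 + 5/66 = 1/3
P(Z=0 | obs) = 5/66 / 1/3 = 5/22
P(Z=1 | obs) = 3/44 / 1/3 = 9/44
P(Z=2 | obs) = 5/44 / 1/3 = 15/44
P(Z=3 | obs) = 5/66 / 1/3 = 5/22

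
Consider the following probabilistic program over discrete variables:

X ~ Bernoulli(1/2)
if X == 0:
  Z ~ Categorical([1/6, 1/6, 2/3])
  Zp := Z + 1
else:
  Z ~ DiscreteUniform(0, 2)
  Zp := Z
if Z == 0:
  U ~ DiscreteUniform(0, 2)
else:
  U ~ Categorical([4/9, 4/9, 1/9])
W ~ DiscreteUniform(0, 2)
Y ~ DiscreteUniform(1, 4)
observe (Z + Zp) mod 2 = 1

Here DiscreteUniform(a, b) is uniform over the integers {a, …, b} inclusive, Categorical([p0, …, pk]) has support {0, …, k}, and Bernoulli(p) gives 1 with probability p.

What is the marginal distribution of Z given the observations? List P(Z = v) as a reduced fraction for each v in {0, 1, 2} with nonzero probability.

P(Z=0) = 1/6, P(Z=1) = 1/6, P(Z=2) = 2/3

Enumerate traces; 108 have nonzero weight after conditioning:
  (X=0, Z=0, U=0, W=0, Y=1) weight 1/432
  (X=0, Z=0, U=0, W=0, Y=2) weight 1/432
  (X=0, Z=0, U=0, W=0, Y=3) weight 1/432
  (X=0, Z=0, U=0, W=0, Y=4) weight 1/432
  (X=0, Z=0, U=0, W=1, Y=1) weight 1/432
  (X=0, Z=0, U=0, W=1, Y=2) weight 1/432
  (X=0, Z=0, U=0, W=1, Y=3) weight 1/432
  (X=0, Z=0, U=0, W=1, Y=4) weight 1/432
  (X=0, Z=1, U=0, W=0, Y=1) weight 1/324
  (X=0, Z=2, U=0, W=0, Y=1) weight 1/81
  … 98 more
Group by Z:
  weight(Z=0) = 1/12
  weight(Z=1) = 1/12
  weight(Z=2) = 1/3
Total weight = 1/12 + 1/12 + 1/3 = 1/2
P(Z=0 | obs) = 1/12 / 1/2 = 1/6
P(Z=1 | obs) = 1/12 / 1/2 = 1/6
P(Z=2 | obs) = 1/3 / 1/2 = 2/3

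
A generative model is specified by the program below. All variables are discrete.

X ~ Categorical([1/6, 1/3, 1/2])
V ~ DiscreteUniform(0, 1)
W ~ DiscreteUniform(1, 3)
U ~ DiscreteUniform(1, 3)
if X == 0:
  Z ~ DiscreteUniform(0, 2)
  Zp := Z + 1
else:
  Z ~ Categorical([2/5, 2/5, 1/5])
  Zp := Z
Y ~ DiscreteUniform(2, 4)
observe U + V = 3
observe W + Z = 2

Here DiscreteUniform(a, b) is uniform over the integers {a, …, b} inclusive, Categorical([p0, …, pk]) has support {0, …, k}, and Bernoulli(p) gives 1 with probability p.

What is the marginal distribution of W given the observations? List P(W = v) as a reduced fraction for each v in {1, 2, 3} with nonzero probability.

P(W=1) = 1/2, P(W=2) = 1/2

Enumerate traces; 36 have nonzero weight after conditioning:
  (X=0, V=0, W=1, U=3, Z=1, Y=2) weight 1/972
  (X=0, V=0, W=1, U=3, Z=1, Y=3) weight 1/972
  (X=0, V=0, W=1, U=3, Z=1, Y=4) weight 1/972
  (X=0, V=0, W=2, U=3, Z=0, Y=2) weight 1/972
  (X=0, V=0, W=2, U=3, Z=0, Y=3) weight 1/972
  (X=0, V=0, W=2, U=3, Z=0, Y=4) weight 1/972
  (X=0, V=1, W=1, U=2, Z=1, Y=2) weight 1/972
  (X=0, V=1, W=1, U=2, Z=1, Y=3) weight 1/972
  … 28 more
Group by W:
  weight(W=1) = 7/162
  weight(W=2) = 7/162
Total weight = 7/162 + 7/162 = 7/81
P(W=1 | obs) = 7/162 / 7/81 = 1/2
P(W=2 | obs) = 7/162 / 7/81 = 1/2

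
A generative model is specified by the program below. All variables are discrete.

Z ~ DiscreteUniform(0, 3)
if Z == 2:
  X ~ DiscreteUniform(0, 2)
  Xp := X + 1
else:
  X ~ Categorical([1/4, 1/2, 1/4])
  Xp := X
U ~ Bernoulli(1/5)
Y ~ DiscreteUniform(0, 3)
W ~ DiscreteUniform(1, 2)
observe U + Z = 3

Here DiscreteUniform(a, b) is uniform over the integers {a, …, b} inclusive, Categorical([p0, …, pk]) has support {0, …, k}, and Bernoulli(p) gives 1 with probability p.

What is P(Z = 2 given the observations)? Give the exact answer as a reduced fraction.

Enumerate traces; 48 have nonzero weight after conditioning:
  (Z=2, X=0, U=1, Y=0, W=1) weight 1/480
  (Z=2, X=0, U=1, Y=0, W=2) weight 1/480
  (Z=2, X=0, U=1, Y=1, W=1) weight 1/480
  (Z=2, X=0, U=1, Y=1, W=2) weight 1/480
  (Z=2, X=0, U=1, Y=2, W=1) weight 1/480
  (Z=2, X=0, U=1, Y=2, W=2) weight 1/480
  (Z=2, X=0, U=1, Y=3, W=1) weight 1/480
  (Z=2, X=0, U=1, Y=3, W=2) weight 1/480
  (Z=3, X=0, U=0, Y=0, W=1) weight 1/160
  … 39 more
Group by Z:
  weight(Z=2) = 1/20
  weight(Z=3) = 1/5
Total weight = 1/20 + 1/5 = 1/4
P(Z=2 | obs) = 1/20 / 1/4 = 1/5
P(Z=3 | obs) = 1/5 / 1/4 = 4/5

P(Z = 2 | obs) = 1/5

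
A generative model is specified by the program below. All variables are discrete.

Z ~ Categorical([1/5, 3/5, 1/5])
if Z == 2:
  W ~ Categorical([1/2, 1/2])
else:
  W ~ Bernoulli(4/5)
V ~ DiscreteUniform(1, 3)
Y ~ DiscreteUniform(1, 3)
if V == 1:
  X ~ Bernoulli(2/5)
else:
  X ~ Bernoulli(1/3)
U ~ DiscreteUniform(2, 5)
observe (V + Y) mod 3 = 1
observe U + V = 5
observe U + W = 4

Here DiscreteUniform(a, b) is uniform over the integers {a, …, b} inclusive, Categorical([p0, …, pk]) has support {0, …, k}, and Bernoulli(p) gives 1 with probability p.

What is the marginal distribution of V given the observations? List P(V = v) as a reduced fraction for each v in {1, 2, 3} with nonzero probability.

P(V=1) = 13/50, P(V=2) = 37/50

Enumerate traces; 12 have nonzero weight after conditioning:
  (Z=0, W=0, V=1, Y=3, X=0, U=4) weight 1/1500
  (Z=0, W=0, V=1, Y=3, X=1, U=4) weight 1/2250
  (Z=0, W=1, V=2, Y=2, X=0, U=3) weight 2/675
  (Z=0, W=1, V=2, Y=2, X=1, U=3) weight 1/675
  (Z=1, W=0, V=1, Y=3, X=0, U=4) weight 1/500
  (Z=1, W=0, V=1, Y=3, X=1, U=4) weight 1/750
  (Z=1, W=1, V=2, Y=2, X=0, U=3) weight 2/225
  (Z=1, W=1, V=2, Y=2, X=1, U=3) weight 1/225
  … 4 more
Group by V:
  weight(V=1) = 13/1800
  weight(V=2) = 37/1800
Total weight = 13/1800 + 37/1800 = 1/36
P(V=1 | obs) = 13/1800 / 1/36 = 13/50
P(V=2 | obs) = 37/1800 / 1/36 = 37/50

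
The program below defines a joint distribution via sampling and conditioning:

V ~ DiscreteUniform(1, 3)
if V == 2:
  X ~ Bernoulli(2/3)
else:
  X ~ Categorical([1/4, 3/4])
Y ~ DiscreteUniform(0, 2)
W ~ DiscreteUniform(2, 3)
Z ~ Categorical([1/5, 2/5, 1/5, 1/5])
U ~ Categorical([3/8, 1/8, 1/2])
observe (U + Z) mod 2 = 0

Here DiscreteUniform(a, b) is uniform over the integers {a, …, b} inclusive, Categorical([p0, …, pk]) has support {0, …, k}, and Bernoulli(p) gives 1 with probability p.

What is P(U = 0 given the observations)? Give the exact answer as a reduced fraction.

Enumerate traces; 216 have nonzero weight after conditioning:
  (V=1, X=0, Y=0, W=2, Z=0, U=0) weight 1/960
  (V=1, X=0, Y=0, W=2, Z=0, U=2) weight 1/720
  (V=1, X=0, Y=0, W=2, Z=1, U=1) weight 1/1440
  (V=1, X=0, Y=0, W=2, Z=2, U=0) weight 1/960
  (V=1, X=0, Y=0, W=2, Z=2, U=2) weight 1/720
  (V=1, X=0, Y=0, W=2, Z=3, U=1) weight 1/2880
  (V=1, X=0, Y=0, W=3, Z=0, U=0) weight 1/960
  (V=1, X=0, Y=0, W=3, Z=0, U=2) weight 1/720
  … 208 more
Group by U:
  weight(U=0) = 3/20
  weight(U=1) = 3/40
  weight(U=2) = 1/5
Total weight = 3/20 + 3/40 + 1/5 = 17/40
P(U=0 | obs) = 3/20 / 17/40 = 6/17
P(U=1 | obs) = 3/40 / 17/40 = 3/17
P(U=2 | obs) = 1/5 / 17/40 = 8/17

P(U = 0 | obs) = 6/17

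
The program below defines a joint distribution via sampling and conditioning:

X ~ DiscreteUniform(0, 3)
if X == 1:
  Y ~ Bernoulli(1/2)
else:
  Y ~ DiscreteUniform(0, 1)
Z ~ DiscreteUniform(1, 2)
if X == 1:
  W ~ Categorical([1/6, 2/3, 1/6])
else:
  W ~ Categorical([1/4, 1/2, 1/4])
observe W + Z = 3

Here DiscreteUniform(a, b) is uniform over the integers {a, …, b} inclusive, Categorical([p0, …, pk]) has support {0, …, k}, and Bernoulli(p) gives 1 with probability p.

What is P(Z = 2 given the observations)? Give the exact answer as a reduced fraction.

P(Z = 2 | obs) = 26/37

Enumerate traces; 16 have nonzero weight after conditioning:
  (X=0, Y=0, Z=1, W=2) weight 1/64
  (X=0, Y=0, Z=2, W=1) weight 1/32
  (X=0, Y=1, Z=1, W=2) weight 1/64
  (X=0, Y=1, Z=2, W=1) weight 1/32
  (X=1, Y=0, Z=1, W=2) weight 1/96
  (X=1, Y=0, Z=2, W=1) weight 1/24
  (X=1, Y=1, Z=1, W=2) weight 1/96
  (X=1, Y=1, Z=2, W=1) weight 1/24
  … 8 more
Group by Z:
  weight(Z=1) = 11/96
  weight(Z=2) = 13/48
Total weight = 11/96 + 13/48 = 37/96
P(Z=1 | obs) = 11/96 / 37/96 = 11/37
P(Z=2 | obs) = 13/48 / 37/96 = 26/37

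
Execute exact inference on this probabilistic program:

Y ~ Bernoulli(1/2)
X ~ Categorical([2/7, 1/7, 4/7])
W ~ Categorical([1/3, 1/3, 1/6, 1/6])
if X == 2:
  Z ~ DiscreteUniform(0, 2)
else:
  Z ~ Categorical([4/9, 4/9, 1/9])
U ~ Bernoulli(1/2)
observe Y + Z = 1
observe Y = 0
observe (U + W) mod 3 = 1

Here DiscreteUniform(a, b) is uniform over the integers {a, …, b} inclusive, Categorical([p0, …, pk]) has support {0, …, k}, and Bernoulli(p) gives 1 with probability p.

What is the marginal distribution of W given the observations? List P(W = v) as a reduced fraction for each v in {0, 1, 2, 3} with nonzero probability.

P(W=0) = 2/5, P(W=1) = 2/5, P(W=3) = 1/5

Enumerate traces; 9 have nonzero weight after conditioning:
  (Y=0, X=0, W=0, Z=1, U=1) weight 2/189
  (Y=0, X=0, W=1, Z=1, U=0) weight 2/189
  (Y=0, X=0, W=3, Z=1, U=1) weight 1/189
  (Y=0, X=1, W=0, Z=1, U=1) weight 1/189
  (Y=0, X=1, W=1, Z=1, U=0) weight 1/189
  (Y=0, X=1, W=3, Z=1, U=1) weight 1/378
  (Y=0, X=2, W=0, Z=1, U=1) weight 1/63
  (Y=0, X=2, W=1, Z=1, U=0) weight 1/63
  … 1 more
Group by W:
  weight(W=0) = 2/63
  weight(W=1) = 2/63
  weight(W=3) = 1/63
Total weight = 2/63 + 2/63 + 1/63 = 5/63
P(W=0 | obs) = 2/63 / 5/63 = 2/5
P(W=1 | obs) = 2/63 / 5/63 = 2/5
P(W=3 | obs) = 1/63 / 5/63 = 1/5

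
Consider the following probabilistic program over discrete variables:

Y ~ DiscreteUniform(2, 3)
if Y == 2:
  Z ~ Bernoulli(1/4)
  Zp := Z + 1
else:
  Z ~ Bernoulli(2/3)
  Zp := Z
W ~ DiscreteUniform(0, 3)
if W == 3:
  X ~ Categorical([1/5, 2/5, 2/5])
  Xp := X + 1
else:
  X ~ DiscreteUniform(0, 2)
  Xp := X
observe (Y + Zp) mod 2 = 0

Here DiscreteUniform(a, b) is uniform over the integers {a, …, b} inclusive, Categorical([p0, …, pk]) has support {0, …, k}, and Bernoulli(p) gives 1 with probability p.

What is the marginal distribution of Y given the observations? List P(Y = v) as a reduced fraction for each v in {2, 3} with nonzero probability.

P(Y=2) = 3/11, P(Y=3) = 8/11

Enumerate traces; 24 have nonzero weight after conditioning:
  (Y=2, Z=1, W=0, X=0) weight 1/96
  (Y=2, Z=1, W=0, X=1) weight 1/96
  (Y=2, Z=1, W=0, X=2) weight 1/96
  (Y=2, Z=1, W=1, X=0) weight 1/96
  (Y=2, Z=1, W=1, X=1) weight 1/96
  (Y=2, Z=1, W=1, X=2) weight 1/96
  (Y=2, Z=1, W=2, X=0) weight 1/96
  (Y=2, Z=1, W=2, X=1) weight 1/96
  (Y=3, Z=1, W=0, X=0) weight 1/36
  … 15 more
Group by Y:
  weight(Y=2) = 1/8
  weight(Y=3) = 1/3
Total weight = 1/8 + 1/3 = 11/24
P(Y=2 | obs) = 1/8 / 11/24 = 3/11
P(Y=3 | obs) = 1/3 / 11/24 = 8/11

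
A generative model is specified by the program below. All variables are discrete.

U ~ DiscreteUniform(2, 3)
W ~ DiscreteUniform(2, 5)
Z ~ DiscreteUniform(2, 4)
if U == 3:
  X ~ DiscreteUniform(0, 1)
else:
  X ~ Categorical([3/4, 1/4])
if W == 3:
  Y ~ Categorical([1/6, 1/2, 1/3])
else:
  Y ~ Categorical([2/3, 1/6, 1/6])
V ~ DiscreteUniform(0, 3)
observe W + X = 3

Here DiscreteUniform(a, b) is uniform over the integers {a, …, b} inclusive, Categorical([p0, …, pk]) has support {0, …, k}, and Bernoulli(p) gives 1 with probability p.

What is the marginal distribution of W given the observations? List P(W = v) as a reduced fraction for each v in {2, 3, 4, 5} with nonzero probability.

Enumerate traces; 144 have nonzero weight after conditioning:
  (U=2, W=2, Z=2, X=1, Y=0, V=0) weight 1/576
  (U=2, W=2, Z=2, X=1, Y=0, V=1) weight 1/576
  (U=2, W=2, Z=2, X=1, Y=0, V=2) weight 1/576
  (U=2, W=2, Z=2, X=1, Y=0, V=3) weight 1/576
  (U=2, W=2, Z=2, X=1, Y=1, V=0) weight 1/2304
  (U=2, W=2, Z=2, X=1, Y=1, V=1) weight 1/2304
  (U=2, W=2, Z=2, X=1, Y=1, V=2) weight 1/2304
  (U=2, W=2, Z=2, X=1, Y=1, V=3) weight 1/2304
  (U=2, W=3, Z=2, X=0, Y=0, V=0) weight 1/768
  … 135 more
Group by W:
  weight(W=2) = 3/32
  weight(W=3) = 5/32
Total weight = 3/32 + 5/32 = 1/4
P(W=2 | obs) = 3/32 / 1/4 = 3/8
P(W=3 | obs) = 5/32 / 1/4 = 5/8

P(W=2) = 3/8, P(W=3) = 5/8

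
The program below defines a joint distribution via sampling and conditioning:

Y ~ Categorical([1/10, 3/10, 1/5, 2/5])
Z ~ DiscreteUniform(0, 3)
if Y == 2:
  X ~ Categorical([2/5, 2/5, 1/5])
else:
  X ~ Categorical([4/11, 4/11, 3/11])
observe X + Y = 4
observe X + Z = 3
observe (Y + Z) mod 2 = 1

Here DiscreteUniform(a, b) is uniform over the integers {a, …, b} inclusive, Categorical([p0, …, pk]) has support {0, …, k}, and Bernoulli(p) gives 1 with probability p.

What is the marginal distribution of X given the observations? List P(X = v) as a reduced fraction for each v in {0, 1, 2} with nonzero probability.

P(X=1) = 40/51, P(X=2) = 11/51

Enumerate traces; 2 have nonzero weight after conditioning:
  (Y=2, Z=1, X=2) weight 1/100
  (Y=3, Z=2, X=1) weight 2/55
Group by X:
  weight(X=1) = 2/55
  weight(X=2) = 1/100
Total weight = 2/55 + 1/100 = 51/1100
P(X=1 | obs) = 2/55 / 51/1100 = 40/51
P(X=2 | obs) = 1/100 / 51/1100 = 11/51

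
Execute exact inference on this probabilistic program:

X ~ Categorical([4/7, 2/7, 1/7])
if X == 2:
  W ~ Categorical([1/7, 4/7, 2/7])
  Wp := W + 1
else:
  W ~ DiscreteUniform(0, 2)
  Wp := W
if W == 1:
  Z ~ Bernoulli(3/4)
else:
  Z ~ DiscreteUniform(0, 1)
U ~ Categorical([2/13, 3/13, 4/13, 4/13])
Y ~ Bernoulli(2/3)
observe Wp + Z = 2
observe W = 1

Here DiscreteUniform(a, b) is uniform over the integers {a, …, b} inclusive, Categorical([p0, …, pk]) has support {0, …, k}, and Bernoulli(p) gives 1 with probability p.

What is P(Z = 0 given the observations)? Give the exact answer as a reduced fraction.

Enumerate traces; 24 have nonzero weight after conditioning:
  (X=0, W=1, Z=1, U=0, Y=0) weight 2/273
  (X=0, W=1, Z=1, U=0, Y=1) weight 4/273
  (X=0, W=1, Z=1, U=1, Y=0) weight 1/91
  (X=0, W=1, Z=1, U=1, Y=1) weight 2/91
  (X=0, W=1, Z=1, U=2, Y=0) weight 4/273
  (X=0, W=1, Z=1, U=2, Y=1) weight 8/273
  (X=0, W=1, Z=1, U=3, Y=0) weight 4/273
  (X=0, W=1, Z=1, U=3, Y=1) weight 8/273
  (X=2, W=1, Z=0, U=0, Y=0) weight 2/1911
  … 15 more
Group by Z:
  weight(Z=0) = 1/49
  weight(Z=1) = 3/14
Total weight = 1/49 + 3/14 = 23/98
P(Z=0 | obs) = 1/49 / 23/98 = 2/23
P(Z=1 | obs) = 3/14 / 23/98 = 21/23

P(Z = 0 | obs) = 2/23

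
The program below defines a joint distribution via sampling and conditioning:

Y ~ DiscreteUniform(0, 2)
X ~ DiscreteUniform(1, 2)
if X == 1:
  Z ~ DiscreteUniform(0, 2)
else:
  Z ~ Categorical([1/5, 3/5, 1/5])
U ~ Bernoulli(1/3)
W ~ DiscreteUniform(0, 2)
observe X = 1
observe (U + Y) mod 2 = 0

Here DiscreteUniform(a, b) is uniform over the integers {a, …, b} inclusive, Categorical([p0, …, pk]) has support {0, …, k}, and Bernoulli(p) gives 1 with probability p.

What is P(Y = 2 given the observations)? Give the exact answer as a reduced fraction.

Enumerate traces; 27 have nonzero weight after conditioning:
  (Y=0, X=1, Z=0, U=0, W=0) weight 1/81
  (Y=0, X=1, Z=0, U=0, W=1) weight 1/81
  (Y=0, X=1, Z=0, U=0, W=2) weight 1/81
  (Y=0, X=1, Z=1, U=0, W=0) weight 1/81
  (Y=0, X=1, Z=1, U=0, W=1) weight 1/81
  (Y=0, X=1, Z=1, U=0, W=2) weight 1/81
  (Y=0, X=1, Z=2, U=0, W=0) weight 1/81
  (Y=0, X=1, Z=2, U=0, W=1) weight 1/81
  (Y=1, X=1, Z=0, U=1, W=0) weight 1/162
  (Y=2, X=1, Z=0, U=0, W=0) weight 1/81
  … 17 more
Group by Y:
  weight(Y=0) = 1/9
  weight(Y=1) = 1/18
  weight(Y=2) = 1/9
Total weight = 1/9 + 1/18 + 1/9 = 5/18
P(Y=0 | obs) = 1/9 / 5/18 = 2/5
P(Y=1 | obs) = 1/18 / 5/18 = 1/5
P(Y=2 | obs) = 1/9 / 5/18 = 2/5

P(Y = 2 | obs) = 2/5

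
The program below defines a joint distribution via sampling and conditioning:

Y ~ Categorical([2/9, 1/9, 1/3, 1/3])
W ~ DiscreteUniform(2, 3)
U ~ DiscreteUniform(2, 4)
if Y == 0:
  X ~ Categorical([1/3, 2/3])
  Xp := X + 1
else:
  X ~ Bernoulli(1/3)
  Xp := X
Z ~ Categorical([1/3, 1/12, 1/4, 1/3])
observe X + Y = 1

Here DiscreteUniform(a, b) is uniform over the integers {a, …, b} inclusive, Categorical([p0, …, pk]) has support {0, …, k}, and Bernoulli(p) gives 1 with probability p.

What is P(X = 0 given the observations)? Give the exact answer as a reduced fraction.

P(X = 0 | obs) = 1/3

Enumerate traces; 48 have nonzero weight after conditioning:
  (Y=0, W=2, U=2, X=1, Z=0) weight 2/243
  (Y=0, W=2, U=2, X=1, Z=1) weight 1/486
  (Y=0, W=2, U=2, X=1, Z=2) weight 1/162
  (Y=0, W=2, U=2, X=1, Z=3) weight 2/243
  (Y=0, W=2, U=3, X=1, Z=0) weight 2/243
  (Y=0, W=2, U=3, X=1, Z=1) weight 1/486
  (Y=0, W=2, U=3, X=1, Z=2) weight 1/162
  (Y=0, W=2, U=3, X=1, Z=3) weight 2/243
  (Y=1, W=2, U=2, X=0, Z=0) weight 1/243
  … 39 more
Group by X:
  weight(X=0) = 2/27
  weight(X=1) = 4/27
Total weight = 2/27 + 4/27 = 2/9
P(X=0 | obs) = 2/27 / 2/9 = 1/3
P(X=1 | obs) = 4/27 / 2/9 = 2/3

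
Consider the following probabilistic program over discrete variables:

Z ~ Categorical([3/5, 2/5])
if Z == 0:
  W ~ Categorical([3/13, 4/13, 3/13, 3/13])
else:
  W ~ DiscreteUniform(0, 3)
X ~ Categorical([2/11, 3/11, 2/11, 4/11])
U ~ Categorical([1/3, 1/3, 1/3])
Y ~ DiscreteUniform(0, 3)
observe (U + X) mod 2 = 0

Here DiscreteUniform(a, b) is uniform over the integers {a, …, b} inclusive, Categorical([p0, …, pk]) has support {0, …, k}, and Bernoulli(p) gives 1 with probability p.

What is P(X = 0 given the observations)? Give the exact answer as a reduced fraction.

P(X = 0 | obs) = 4/15

Enumerate traces; 192 have nonzero weight after conditioning:
  (Z=0, W=0, X=0, U=0, Y=0) weight 3/1430
  (Z=0, W=0, X=0, U=0, Y=1) weight 3/1430
  (Z=0, W=0, X=0, U=0, Y=2) weight 3/1430
  (Z=0, W=0, X=0, U=0, Y=3) weight 3/1430
  (Z=0, W=0, X=0, U=2, Y=0) weight 3/1430
  (Z=0, W=0, X=0, U=2, Y=1) weight 3/1430
  (Z=0, W=0, X=0, U=2, Y=2) weight 3/1430
  (Z=0, W=0, X=0, U=2, Y=3) weight 3/1430
  (Z=0, W=0, X=1, U=1, Y=0) weight 9/2860
  (Z=0, W=0, X=2, U=0, Y=0) weight 3/1430
  … 182 more
Group by X:
  weight(X=0) = 4/33
  weight(X=1) = 1/11
  weight(X=2) = 4/33
  weight(X=3) = 4/33
Total weight = 4/33 + 1/11 + 4/33 + 4/33 = 5/11
P(X=0 | obs) = 4/33 / 5/11 = 4/15
P(X=1 | obs) = 1/11 / 5/11 = 1/5
P(X=2 | obs) = 4/33 / 5/11 = 4/15
P(X=3 | obs) = 4/33 / 5/11 = 4/15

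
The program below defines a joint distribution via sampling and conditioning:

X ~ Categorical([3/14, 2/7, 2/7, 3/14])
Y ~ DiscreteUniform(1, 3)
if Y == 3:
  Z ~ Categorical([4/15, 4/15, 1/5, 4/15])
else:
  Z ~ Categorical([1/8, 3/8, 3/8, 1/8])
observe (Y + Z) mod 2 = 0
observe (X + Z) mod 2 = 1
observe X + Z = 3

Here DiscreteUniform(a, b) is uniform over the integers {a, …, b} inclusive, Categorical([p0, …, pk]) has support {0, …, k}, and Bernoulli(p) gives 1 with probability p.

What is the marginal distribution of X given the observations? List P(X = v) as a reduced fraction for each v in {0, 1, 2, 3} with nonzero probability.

Enumerate traces; 6 have nonzero weight after conditioning:
  (X=0, Y=1, Z=3) weight 1/112
  (X=0, Y=3, Z=3) weight 2/105
  (X=1, Y=2, Z=2) weight 1/28
  (X=2, Y=1, Z=1) weight 1/28
  (X=2, Y=3, Z=1) weight 8/315
  (X=3, Y=2, Z=0) weight 1/112
Group by X:
  weight(X=0) = 47/1680
  weight(X=1) = 1/28
  weight(X=2) = 11/180
  weight(X=3) = 1/112
Total weight = 47/1680 + 1/28 + 11/180 + 1/112 = 337/2520
P(X=0 | obs) = 47/1680 / 337/2520 = 141/674
P(X=1 | obs) = 1/28 / 337/2520 = 90/337
P(X=2 | obs) = 11/180 / 337/2520 = 154/337
P(X=3 | obs) = 1/112 / 337/2520 = 45/674

P(X=0) = 141/674, P(X=1) = 90/337, P(X=2) = 154/337, P(X=3) = 45/674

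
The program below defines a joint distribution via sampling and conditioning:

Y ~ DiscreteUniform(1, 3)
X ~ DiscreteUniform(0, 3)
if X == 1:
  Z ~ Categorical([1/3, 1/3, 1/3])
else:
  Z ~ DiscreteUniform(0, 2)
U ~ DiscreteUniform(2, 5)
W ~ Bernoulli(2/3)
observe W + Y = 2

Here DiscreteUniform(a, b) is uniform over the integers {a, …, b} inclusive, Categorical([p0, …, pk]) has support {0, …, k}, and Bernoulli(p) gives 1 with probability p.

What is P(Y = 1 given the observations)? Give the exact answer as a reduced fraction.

Enumerate traces; 96 have nonzero weight after conditioning:
  (Y=1, X=0, Z=0, U=2, W=1) weight 1/216
  (Y=1, X=0, Z=0, U=3, W=1) weight 1/216
  (Y=1, X=0, Z=0, U=4, W=1) weight 1/216
  (Y=1, X=0, Z=0, U=5, W=1) weight 1/216
  (Y=1, X=0, Z=1, U=2, W=1) weight 1/216
  (Y=1, X=0, Z=1, U=3, W=1) weight 1/216
  (Y=1, X=0, Z=1, U=4, W=1) weight 1/216
  (Y=1, X=0, Z=1, U=5, W=1) weight 1/216
  (Y=2, X=0, Z=0, U=2, W=0) weight 1/432
  … 87 more
Group by Y:
  weight(Y=1) = 2/9
  weight(Y=2) = 1/9
Total weight = 2/9 + 1/9 = 1/3
P(Y=1 | obs) = 2/9 / 1/3 = 2/3
P(Y=2 | obs) = 1/9 / 1/3 = 1/3

P(Y = 1 | obs) = 2/3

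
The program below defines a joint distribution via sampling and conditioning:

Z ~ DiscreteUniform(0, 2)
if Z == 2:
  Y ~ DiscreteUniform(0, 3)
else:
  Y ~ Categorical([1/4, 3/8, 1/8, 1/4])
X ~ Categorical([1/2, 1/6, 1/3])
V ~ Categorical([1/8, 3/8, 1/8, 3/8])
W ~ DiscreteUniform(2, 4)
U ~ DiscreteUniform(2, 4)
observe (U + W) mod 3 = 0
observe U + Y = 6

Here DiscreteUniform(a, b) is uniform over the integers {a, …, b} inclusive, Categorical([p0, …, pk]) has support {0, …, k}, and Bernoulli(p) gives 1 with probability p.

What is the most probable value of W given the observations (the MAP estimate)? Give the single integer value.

Enumerate traces; 72 have nonzero weight after conditioning:
  (Z=0, Y=2, X=0, V=0, W=2, U=4) weight 1/3456
  (Z=0, Y=2, X=0, V=1, W=2, U=4) weight 1/1152
  (Z=0, Y=2, X=0, V=2, W=2, U=4) weight 1/3456
  (Z=0, Y=2, X=0, V=3, W=2, U=4) weight 1/1152
  (Z=0, Y=2, X=1, V=0, W=2, U=4) weight 1/10368
  (Z=0, Y=2, X=1, V=1, W=2, U=4) weight 1/3456
  (Z=0, Y=2, X=1, V=2, W=2, U=4) weight 1/10368
  (Z=0, Y=2, X=1, V=3, W=2, U=4) weight 1/3456
  (Z=0, Y=3, X=0, V=0, W=3, U=3) weight 1/1728
  … 63 more
Group by W:
  weight(W=2) = 1/54
  weight(W=3) = 1/36
Total weight = 1/54 + 1/36 = 5/108
P(W=2 | obs) = 1/54 / 5/108 = 2/5
P(W=3 | obs) = 1/36 / 5/108 = 3/5
argmax = 3

argmax_v P(W = v | obs) = 3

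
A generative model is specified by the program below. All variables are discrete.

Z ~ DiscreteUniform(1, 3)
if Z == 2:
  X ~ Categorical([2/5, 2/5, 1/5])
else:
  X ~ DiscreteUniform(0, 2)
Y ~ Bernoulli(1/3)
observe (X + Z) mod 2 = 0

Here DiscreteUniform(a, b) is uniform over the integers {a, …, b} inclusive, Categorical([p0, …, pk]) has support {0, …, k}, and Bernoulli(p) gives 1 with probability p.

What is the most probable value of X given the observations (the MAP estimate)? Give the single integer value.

Enumerate traces; 8 have nonzero weight after conditioning:
  (Z=1, X=1, Y=0) weight 2/27
  (Z=1, X=1, Y=1) weight 1/27
  (Z=2, X=0, Y=0) weight 4/45
  (Z=2, X=0, Y=1) weight 2/45
  (Z=2, X=2, Y=0) weight 2/45
  (Z=2, X=2, Y=1) weight 1/45
  (Z=3, X=1, Y=0) weight 2/27
  (Z=3, X=1, Y=1) weight 1/27
Group by X:
  weight(X=0) = 2/15
  weight(X=1) = 2/9
  weight(X=2) = 1/15
Total weight = 2/15 + 2/9 + 1/15 = 19/45
P(X=0 | obs) = 2/15 / 19/45 = 6/19
P(X=1 | obs) = 2/9 / 19/45 = 10/19
P(X=2 | obs) = 1/15 / 19/45 = 3/19
argmax = 1

argmax_v P(X = v | obs) = 1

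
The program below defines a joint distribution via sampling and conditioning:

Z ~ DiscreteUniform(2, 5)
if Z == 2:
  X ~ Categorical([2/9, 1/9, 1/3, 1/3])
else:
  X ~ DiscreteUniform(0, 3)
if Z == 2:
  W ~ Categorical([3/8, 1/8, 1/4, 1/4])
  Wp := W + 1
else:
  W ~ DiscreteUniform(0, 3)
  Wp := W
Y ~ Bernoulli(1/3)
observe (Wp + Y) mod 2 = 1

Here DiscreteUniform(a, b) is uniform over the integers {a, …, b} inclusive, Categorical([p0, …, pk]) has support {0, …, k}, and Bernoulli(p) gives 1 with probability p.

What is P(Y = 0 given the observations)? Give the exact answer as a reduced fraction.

Enumerate traces; 64 have nonzero weight after conditioning:
  (Z=2, X=0, W=0, Y=0) weight 1/72
  (Z=2, X=0, W=1, Y=1) weight 1/432
  (Z=2, X=0, W=2, Y=0) weight 1/108
  (Z=2, X=0, W=3, Y=1) weight 1/216
  (Z=2, X=1, W=0, Y=0) weight 1/144
  (Z=2, X=1, W=1, Y=1) weight 1/864
  (Z=2, X=1, W=2, Y=0) weight 1/216
  (Z=2, X=1, W=3, Y=1) weight 1/432
  … 56 more
Group by Y:
  weight(Y=0) = 17/48
  weight(Y=1) = 5/32
Total weight = 17/48 + 5/32 = 49/96
P(Y=0 | obs) = 17/48 / 49/96 = 34/49
P(Y=1 | obs) = 5/32 / 49/96 = 15/49

P(Y = 0 | obs) = 34/49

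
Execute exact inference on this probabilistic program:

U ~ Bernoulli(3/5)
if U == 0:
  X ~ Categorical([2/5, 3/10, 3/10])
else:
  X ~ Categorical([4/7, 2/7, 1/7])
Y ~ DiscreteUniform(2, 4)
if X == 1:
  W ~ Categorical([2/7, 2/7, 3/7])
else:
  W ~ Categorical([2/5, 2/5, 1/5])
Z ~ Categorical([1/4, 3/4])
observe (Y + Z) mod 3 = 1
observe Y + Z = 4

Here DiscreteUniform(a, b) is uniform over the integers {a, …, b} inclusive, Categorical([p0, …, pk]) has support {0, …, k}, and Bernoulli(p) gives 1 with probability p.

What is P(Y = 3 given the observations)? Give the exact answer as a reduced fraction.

P(Y = 3 | obs) = 3/4

Enumerate traces; 36 have nonzero weight after conditioning:
  (U=0, X=0, Y=3, W=0, Z=1) weight 2/125
  (U=0, X=0, Y=3, W=1, Z=1) weight 2/125
  (U=0, X=0, Y=3, W=2, Z=1) weight 1/125
  (U=0, X=0, Y=4, W=0, Z=0) weight 2/375
  (U=0, X=0, Y=4, W=1, Z=0) weight 2/375
  (U=0, X=0, Y=4, W=2, Z=0) weight 1/375
  (U=0, X=1, Y=3, W=0, Z=1) weight 3/350
  (U=0, X=1, Y=3, W=1, Z=1) weight 3/350
  … 28 more
Group by Y:
  weight(Y=3) = 1/4
  weight(Y=4) = 1/12
Total weight = 1/4 + 1/12 = 1/3
P(Y=3 | obs) = 1/4 / 1/3 = 3/4
P(Y=4 | obs) = 1/12 / 1/3 = 1/4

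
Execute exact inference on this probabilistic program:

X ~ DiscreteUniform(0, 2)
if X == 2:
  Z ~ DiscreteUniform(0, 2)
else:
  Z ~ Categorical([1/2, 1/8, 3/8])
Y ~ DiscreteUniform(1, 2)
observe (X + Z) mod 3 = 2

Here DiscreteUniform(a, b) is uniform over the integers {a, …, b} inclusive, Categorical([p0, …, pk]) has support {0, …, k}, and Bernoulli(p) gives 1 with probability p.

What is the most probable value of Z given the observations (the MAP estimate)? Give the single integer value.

Enumerate traces; 6 have nonzero weight after conditioning:
  (X=0, Z=2, Y=1) weight 1/16
  (X=0, Z=2, Y=2) weight 1/16
  (X=1, Z=1, Y=1) weight 1/48
  (X=1, Z=1, Y=2) weight 1/48
  (X=2, Z=0, Y=1) weight 1/18
  (X=2, Z=0, Y=2) weight 1/18
Group by Z:
  weight(Z=0) = 1/9
  weight(Z=1) = 1/24
  weight(Z=2) = 1/8
Total weight = 1/9 + 1/24 + 1/8 = 5/18
P(Z=0 | obs) = 1/9 / 5/18 = 2/5
P(Z=1 | obs) = 1/24 / 5/18 = 3/20
P(Z=2 | obs) = 1/8 / 5/18 = 9/20
argmax = 2

argmax_v P(Z = v | obs) = 2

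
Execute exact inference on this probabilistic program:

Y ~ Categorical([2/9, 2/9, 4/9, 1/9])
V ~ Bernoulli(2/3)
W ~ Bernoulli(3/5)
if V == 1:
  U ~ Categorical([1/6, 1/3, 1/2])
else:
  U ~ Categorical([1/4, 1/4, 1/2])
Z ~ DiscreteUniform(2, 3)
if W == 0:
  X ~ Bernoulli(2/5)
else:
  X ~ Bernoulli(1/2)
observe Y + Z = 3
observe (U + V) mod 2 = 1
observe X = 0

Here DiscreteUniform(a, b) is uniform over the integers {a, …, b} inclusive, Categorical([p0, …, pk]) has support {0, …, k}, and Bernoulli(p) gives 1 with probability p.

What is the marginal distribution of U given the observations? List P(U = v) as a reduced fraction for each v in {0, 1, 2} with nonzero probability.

P(U=0) = 4/19, P(U=1) = 3/19, P(U=2) = 12/19

Enumerate traces; 12 have nonzero weight after conditioning:
  (Y=0, V=0, W=0, U=1, Z=3, X=0) weight 1/450
  (Y=0, V=0, W=1, U=1, Z=3, X=0) weight 1/360
  (Y=0, V=1, W=0, U=0, Z=3, X=0) weight 2/675
  (Y=0, V=1, W=0, U=2, Z=3, X=0) weight 2/225
  (Y=0, V=1, W=1, U=0, Z=3, X=0) weight 1/270
  (Y=0, V=1, W=1, U=2, Z=3, X=0) weight 1/90
  (Y=1, V=0, W=0, U=1, Z=2, X=0) weight 1/450
  (Y=1, V=0, W=1, U=1, Z=2, X=0) weight 1/360
  … 4 more
Group by U:
  weight(U=0) = 1/75
  weight(U=1) = 1/100
  weight(U=2) = 1/25
Total weight = 1/75 + 1/100 + 1/25 = 19/300
P(U=0 | obs) = 1/75 / 19/300 = 4/19
P(U=1 | obs) = 1/100 / 19/300 = 3/19
P(U=2 | obs) = 1/25 / 19/300 = 12/19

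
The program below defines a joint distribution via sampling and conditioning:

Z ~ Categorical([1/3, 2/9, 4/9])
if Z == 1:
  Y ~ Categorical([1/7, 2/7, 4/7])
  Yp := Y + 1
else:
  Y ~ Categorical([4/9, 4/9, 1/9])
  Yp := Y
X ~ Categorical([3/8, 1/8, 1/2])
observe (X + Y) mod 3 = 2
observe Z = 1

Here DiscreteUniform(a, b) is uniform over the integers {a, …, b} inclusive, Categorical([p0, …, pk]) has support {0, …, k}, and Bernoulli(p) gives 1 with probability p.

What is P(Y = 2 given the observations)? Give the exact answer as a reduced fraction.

P(Y = 2 | obs) = 2/3

Enumerate traces; 3 have nonzero weight after conditioning:
  (Z=1, Y=0, X=2) weight 1/63
  (Z=1, Y=1, X=1) weight 1/126
  (Z=1, Y=2, X=0) weight 1/21
Group by Y:
  weight(Y=0) = 1/63
  weight(Y=1) = 1/126
  weight(Y=2) = 1/21
Total weight = 1/63 + 1/126 + 1/21 = 1/14
P(Y=0 | obs) = 1/63 / 1/14 = 2/9
P(Y=1 | obs) = 1/126 / 1/14 = 1/9
P(Y=2 | obs) = 1/21 / 1/14 = 2/3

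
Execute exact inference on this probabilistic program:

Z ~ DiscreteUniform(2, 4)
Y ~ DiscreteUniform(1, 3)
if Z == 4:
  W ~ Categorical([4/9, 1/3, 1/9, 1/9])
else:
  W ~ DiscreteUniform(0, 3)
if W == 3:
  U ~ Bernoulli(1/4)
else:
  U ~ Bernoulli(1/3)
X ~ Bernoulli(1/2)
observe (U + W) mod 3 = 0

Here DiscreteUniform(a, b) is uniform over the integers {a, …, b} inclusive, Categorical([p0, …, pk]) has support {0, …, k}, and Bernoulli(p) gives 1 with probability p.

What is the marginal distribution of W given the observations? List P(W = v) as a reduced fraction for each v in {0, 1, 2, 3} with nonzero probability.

Enumerate traces; 54 have nonzero weight after conditioning:
  (Z=2, Y=1, W=0, U=0, X=0) weight 1/108
  (Z=2, Y=1, W=0, U=0, X=1) weight 1/108
  (Z=2, Y=1, W=2, U=1, X=0) weight 1/216
  (Z=2, Y=1, W=2, U=1, X=1) weight 1/216
  (Z=2, Y=1, W=3, U=0, X=0) weight 1/96
  (Z=2, Y=1, W=3, U=0, X=1) weight 1/96
  (Z=2, Y=2, W=0, U=0, X=0) weight 1/108
  (Z=2, Y=2, W=0, U=0, X=1) weight 1/108
  … 46 more
Group by W:
  weight(W=0) = 17/81
  weight(W=2) = 11/162
  weight(W=3) = 11/72
Total weight = 17/81 + 11/162 + 11/72 = 31/72
P(W=0 | obs) = 17/81 / 31/72 = 136/279
P(W=2 | obs) = 11/162 / 31/72 = 44/279
P(W=3 | obs) = 11/72 / 31/72 = 11/31

P(W=0) = 136/279, P(W=2) = 44/279, P(W=3) = 11/31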